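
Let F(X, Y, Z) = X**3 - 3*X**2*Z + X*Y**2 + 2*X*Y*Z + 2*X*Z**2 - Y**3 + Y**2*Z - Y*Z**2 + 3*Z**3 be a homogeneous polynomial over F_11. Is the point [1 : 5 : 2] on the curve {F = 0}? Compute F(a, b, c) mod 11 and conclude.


F(1,5,2) ≡ 10 (mod 11); P is NOT on the curve.

Evaluate F(1, 5, 2) term-by-term (mod 11).
  X**3 ↦ 1·1·1·1 = 1
  -3*X**2*Z ↦ -3·1·1·2 = -6
  X*Y**2 ↦ 1·1·25·1 = 25
  2*X*Y*Z ↦ 2·1·5·2 = 20
  2*X*Z**2 ↦ 2·1·1·4 = 8
  -Y**3 ↦ -1·1·125·1 = -125
  Y**2*Z ↦ 1·1·25·2 = 50
  -Y*Z**2 ↦ -1·1·5·4 = -20
  3*Z**3 ↦ 3·1·1·8 = 24
Sum: F(1, 5, 2) = (1) + (-6) + (25) + (20) + (8) + (-125) + (50) + (-20) + (24) = -23.
Reducing mod 11: -23 ≡ 10 (mod 11).
Since F(a, b, c) ≡ 10 ≠ 0 (mod 11), P does NOT lie on the curve.


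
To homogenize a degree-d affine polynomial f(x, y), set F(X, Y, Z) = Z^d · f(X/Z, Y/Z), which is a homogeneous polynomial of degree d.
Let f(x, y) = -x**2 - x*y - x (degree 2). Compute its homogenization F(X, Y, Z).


F(X, Y, Z) = -X**2 - X*Y - X*Z

deg(f) = 2.
Substitute x = X/Z, y = Y/Z into f, then multiply by Z^2.
  monomial -1·x^2·y^0 ↦ -1·X^2·Y^0·Z^0.
  monomial -1·x^1·y^1 ↦ -1·X^1·Y^1·Z^0.
  monomial -1·x^1·y^0 ↦ -1·X^1·Y^0·Z^1.
Collecting: F(X, Y, Z) = -X**2 - X*Y - X*Z.


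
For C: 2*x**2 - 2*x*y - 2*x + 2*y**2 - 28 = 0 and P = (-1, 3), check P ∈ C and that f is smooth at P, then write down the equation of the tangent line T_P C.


Tangent line at P: -12*x + 14*y - 54 = 0.

Step 1: f(-1, 3) = 0, so P lies on C.
Step 2: partial derivatives
  f_x(x, y) = 4*x - 2*y - 2, f_y(x, y) = -2*x + 4*y.
  f_x(P) = -12, f_y(P) = 14 (gradient nonzero, so P is smooth).
Step 3: tangent line at P: -12·(x − -1) + 14·(y − 3) = 0.
Expanding: -12*x + 14*y - 54 = 0.


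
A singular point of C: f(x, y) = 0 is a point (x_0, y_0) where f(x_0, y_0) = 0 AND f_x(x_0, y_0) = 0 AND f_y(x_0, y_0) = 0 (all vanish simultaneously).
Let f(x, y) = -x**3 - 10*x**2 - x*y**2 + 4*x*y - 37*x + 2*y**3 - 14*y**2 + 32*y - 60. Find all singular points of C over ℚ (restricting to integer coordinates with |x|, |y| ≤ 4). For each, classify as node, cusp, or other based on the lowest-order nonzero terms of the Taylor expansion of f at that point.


Singular points: {(-3, 2)}; classification: node.

Compute partial derivatives:
  f_x = -3*x**2 - 20*x - y**2 + 4*y - 37.
  f_y = -2*x*y + 4*x + 6*y**2 - 28*y + 32.
Scan x_0 ∈ {−4, ..., 4}. For each x_0, f_y(x_0, y) is a polynomial in y; find its integer roots y ∈ {−4, ..., 4}, then test f_x and f at those candidates.
  x = -4: f_y(-4, y) = 6*y**2 - 20*y + 16; vanishes at y ∈ {2}. (-4, 2): f_x = -1 ≠ 0.
  x = -3: f_y(-3, y) = 6*y**2 - 22*y + 20; vanishes at y ∈ {2}. (-3, 2): f_x = 0, f = 0 — SINGULAR.
  x = -2: f_y(-2, y) = 6*y**2 - 24*y + 24; vanishes at y ∈ {2}. (-2, 2): f_x = -5 ≠ 0.
  x = -1: f_y(-1, y) = 6*y**2 - 26*y + 28; vanishes at y ∈ {2}. (-1, 2): f_x = -16 ≠ 0.
  x = 0: f_y(0, y) = 6*y**2 - 28*y + 32; vanishes at y ∈ {2}. (0, 2): f_x = -33 ≠ 0.
  x = 1: f_y(1, y) = 6*y**2 - 30*y + 36; vanishes at y ∈ {2, 3}. (1, 2): f_x = -56 ≠ 0; (1, 3): f_x = -57 ≠ 0.
  x = 2: f_y(2, y) = 6*y**2 - 32*y + 40; vanishes at y ∈ {2}. (2, 2): f_x = -85 ≠ 0.
  x = 3: f_y(3, y) = 6*y**2 - 34*y + 44; vanishes at y ∈ {2}. (3, 2): f_x = -120 ≠ 0.
  x = 4: f_y(4, y) = 6*y**2 - 36*y + 48; vanishes at y ∈ {2, 4}. (4, 2): f_x = -161 ≠ 0; (4, 4): f_x = -165 ≠ 0.
Only singular point on the grid: (-3, 2).
Classify: substitute x = -3 + u, y = 2 + v and expand: f = -u**3 - u**2 - u*v**2 + 2*v**3 + v**2.
No constant or linear terms (consistent with a singular point). Quadratic part: -u**2 + v**2. Cubic part: -u**3 - u*v**2 + 2*v**3.
The quadratic part v**2 - u**2 = (v − u)(v + u) splits into two distinct linear factors, so there are two distinct tangent lines y − 2 = ±(x − -3) — this is a node (ordinary double point).
Classification: node.


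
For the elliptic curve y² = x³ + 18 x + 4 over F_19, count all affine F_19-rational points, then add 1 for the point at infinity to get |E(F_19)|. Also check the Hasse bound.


Affine points = {(0, 2), (0, 17), (1, 2), (1, 17), (3, 3), (3, 16), (4, 8), (4, 11), (6, 9), (6, 10), (7, 6), (7, 13), (10, 5), (10, 14), (14, 6), (14, 13), (15, 1), (15, 18), (17, 6), (17, 13), (18, 2), (18, 17)}; affine count = 22; |E(F_19)| = 23.

Discriminant check: Δ ∝ 4a³ + 27b² = 4·18³ + 27·4² = 4·5832 + 27·16 ≡ 10 (mod 19). Nonzero ⇒ E is nonsingular.
For each x ∈ F_19, compute rhs = x³ + 18·x + 4 mod 19, then count y ∈ F_19 with y² ≡ rhs.
  x = 0: rhs = 4, matching y values: 2, 17 (2 points).
  x = 1: rhs = 4, matching y values: 2, 17 (2 points).
  x = 2: rhs = 10, matching y values: none (0 points).
  x = 3: rhs = 9, matching y values: 3, 16 (2 points).
  x = 4: rhs = 7, matching y values: 8, 11 (2 points).
  x = 5: rhs = 10, matching y values: none (0 points).
  x = 6: rhs = 5, matching y values: 9, 10 (2 points).
  x = 7: rhs = 17, matching y values: 6, 13 (2 points).
  x = 8: rhs = 14, matching y values: none (0 points).
  x = 9: rhs = 2, matching y values: none (0 points).
  x = 10: rhs = 6, matching y values: 5, 14 (2 points).
  x = 11: rhs = 13, matching y values: none (0 points).
  x = 12: rhs = 10, matching y values: none (0 points).
  x = 13: rhs = 3, matching y values: none (0 points).
  x = 14: rhs = 17, matching y values: 6, 13 (2 points).
  x = 15: rhs = 1, matching y values: 1, 18 (2 points).
  x = 16: rhs = 18, matching y values: none (0 points).
  x = 17: rhs = 17, matching y values: 6, 13 (2 points).
  x = 18: rhs = 4, matching y values: 2, 17 (2 points).
Total affine count: 22.
Full point count |E(F_19)| = 22 + 1 = 23.
Hasse bound: |23 − (19+1)| = |3| = 3 ≤ 2√19 ≈ 8.7178 ✓.


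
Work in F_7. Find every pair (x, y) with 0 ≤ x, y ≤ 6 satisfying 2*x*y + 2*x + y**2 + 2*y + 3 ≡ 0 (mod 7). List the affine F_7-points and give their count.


Affine F_7-points: {(2, 0), (2, 1), (3, 3), (4, 2), (5, 4), (5, 5)}; count = 6.

For each of the 49 pairs (x, y) ∈ F_7², evaluate f(x, y) mod 7. Record the zeros.
  x = 0: [0↦3, 1↦6, 2↦4, 3↦4, 4↦6, 5↦3, 6↦2]  zeros at y ∈ ∅
  x = 1: [0↦5, 1↦3, 2↦3, 3↦5, 4↦2, 5↦1, 6↦2]  zeros at y ∈ ∅
  x = 2: [0↦0, 1↦0, 2↦2, 3↦6, 4↦5, 5↦6, 6↦2]  zeros at y ∈ {0, 1}
  x = 3: [0↦2, 1↦4, 2↦1, 3↦0, 4↦1, 5↦4, 6↦2]  zeros at y ∈ {3}
  x = 4: [0↦4, 1↦1, 2↦0, 3↦1, 4↦4, 5↦2, 6↦2]  zeros at y ∈ {2}
  x = 5: [0↦6, 1↦5, 2↦6, 3↦2, 4↦0, 5↦0, 6↦2]  zeros at y ∈ {4, 5}
  x = 6: [0↦1, 1↦2, 2↦5, 3↦3, 4↦3, 5↦5, 6↦2]  zeros at y ∈ ∅
Collecting zeros: affine points = {(2, 0), (2, 1), (3, 3), (4, 2), (5, 4), (5, 5)}.
Total count |C(F_7)_aff| = 6.


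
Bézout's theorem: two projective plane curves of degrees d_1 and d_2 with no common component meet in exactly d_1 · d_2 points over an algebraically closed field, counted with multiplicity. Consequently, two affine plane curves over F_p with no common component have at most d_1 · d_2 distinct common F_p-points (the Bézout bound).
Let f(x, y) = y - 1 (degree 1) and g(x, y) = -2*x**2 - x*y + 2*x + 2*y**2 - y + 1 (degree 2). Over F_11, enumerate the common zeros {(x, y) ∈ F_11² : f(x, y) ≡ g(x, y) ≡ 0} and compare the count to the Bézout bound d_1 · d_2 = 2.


Common zeros: ∅; count = 0; Bézout bound = 2.

deg(f) = 1, deg(g) = 2, so Bézout bound = 2.
Scan x ∈ F_11. For each x, list the y ∈ F_11 with f(x, y) ≡ 0 and those with g(x, y) ≡ 0 (mod 11); the common zeros in that column are the intersection.
  x = 0: f ≡ 0 at y ∈ {1}; g ≡ 0 at y ∈ {8, 9}; common: ∅.
  x = 1: f ≡ 0 at y ∈ {1}; g ≡ 0 at y ∈ ∅; common: ∅.
  x = 2: f ≡ 0 at y ∈ {1}; g ≡ 0 at y ∈ {9}; common: ∅.
  x = 3: f ≡ 0 at y ∈ {1}; g ≡ 0 at y ∈ {0, 2}; common: ∅.
  x = 4: f ≡ 0 at y ∈ {1}; g ≡ 0 at y ∈ {4}; common: ∅.
  x = 5: f ≡ 0 at y ∈ {1}; g ≡ 0 at y ∈ ∅; common: ∅.
  x = 6: f ≡ 0 at y ∈ {1}; g ≡ 0 at y ∈ {4, 5}; common: ∅.
  x = 7: f ≡ 0 at y ∈ {1}; g ≡ 0 at y ∈ ∅; common: ∅.
  x = 8: f ≡ 0 at y ∈ {1}; g ≡ 0 at y ∈ {2, 8}; common: ∅.
  x = 9: f ≡ 0 at y ∈ {1}; g ≡ 0 at y ∈ {0, 5}; common: ∅.
  x = 10: f ≡ 0 at y ∈ {1}; g ≡ 0 at y ∈ ∅; common: ∅.
Collecting: common zeros = ∅, so the count is 0.
Comparison with the Bézout bound: 0 ≤ 2 = deg(f)·deg(g), as expected for curves with no common component (the affine F_11-count falls short of the bound because intersections may lie at infinity, over extension fields, or carry multiplicity).


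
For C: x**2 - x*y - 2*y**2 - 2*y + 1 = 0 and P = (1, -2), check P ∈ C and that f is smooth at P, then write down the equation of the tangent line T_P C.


Tangent line at P: 4*x + 5*y + 6 = 0.

Step 1: f(1, -2) = 0, so P lies on C.
Step 2: partial derivatives
  f_x(x, y) = 2*x - y, f_y(x, y) = -x - 4*y - 2.
  f_x(P) = 4, f_y(P) = 5 (gradient nonzero, so P is smooth).
Step 3: tangent line at P: 4·(x − 1) + 5·(y − -2) = 0.
Expanding: 4*x + 5*y + 6 = 0.


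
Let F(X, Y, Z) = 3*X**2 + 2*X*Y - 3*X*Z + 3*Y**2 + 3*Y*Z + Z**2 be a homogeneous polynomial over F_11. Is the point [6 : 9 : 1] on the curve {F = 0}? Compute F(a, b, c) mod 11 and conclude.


F(6,9,1) ≡ 7 (mod 11); P is NOT on the curve.

Evaluate F(6, 9, 1) term-by-term (mod 11).
  3*X**2 ↦ 3·36·1·1 = 108
  2*X*Y ↦ 2·6·9·1 = 108
  -3*X*Z ↦ -3·6·1·1 = -18
  3*Y**2 ↦ 3·1·81·1 = 243
  3*Y*Z ↦ 3·1·9·1 = 27
  Z**2 ↦ 1·1·1·1 = 1
Sum: F(6, 9, 1) = (108) + (108) + (-18) + (243) + (27) + (1) = 469.
Reducing mod 11: 469 ≡ 7 (mod 11).
Since F(a, b, c) ≡ 7 ≠ 0 (mod 11), P does NOT lie on the curve.


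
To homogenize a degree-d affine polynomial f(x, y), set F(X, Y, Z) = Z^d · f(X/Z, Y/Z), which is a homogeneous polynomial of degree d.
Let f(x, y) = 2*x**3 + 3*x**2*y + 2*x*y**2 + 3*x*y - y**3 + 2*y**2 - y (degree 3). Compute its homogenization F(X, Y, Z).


F(X, Y, Z) = 2*X**3 + 3*X**2*Y + 2*X*Y**2 + 3*X*Y*Z - Y**3 + 2*Y**2*Z - Y*Z**2

deg(f) = 3.
Substitute x = X/Z, y = Y/Z into f, then multiply by Z^3.
  monomial 2·x^3·y^0 ↦ 2·X^3·Y^0·Z^0.
  monomial 3·x^2·y^1 ↦ 3·X^2·Y^1·Z^0.
  monomial 2·x^1·y^2 ↦ 2·X^1·Y^2·Z^0.
  monomial 3·x^1·y^1 ↦ 3·X^1·Y^1·Z^1.
  monomial -1·x^0·y^3 ↦ -1·X^0·Y^3·Z^0.
  monomial 2·x^0·y^2 ↦ 2·X^0·Y^2·Z^1.
  monomial -1·x^0·y^1 ↦ -1·X^0·Y^1·Z^2.
Collecting: F(X, Y, Z) = 2*X**3 + 3*X**2*Y + 2*X*Y**2 + 3*X*Y*Z - Y**3 + 2*Y**2*Z - Y*Z**2.


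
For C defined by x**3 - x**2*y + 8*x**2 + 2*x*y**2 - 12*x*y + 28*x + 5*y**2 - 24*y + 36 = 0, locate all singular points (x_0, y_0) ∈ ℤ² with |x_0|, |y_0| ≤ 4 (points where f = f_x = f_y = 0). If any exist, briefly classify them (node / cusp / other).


Singular points: {(-2, 2)}; classification: cusp.

Compute partial derivatives:
  f_x = 3*x**2 - 2*x*y + 16*x + 2*y**2 - 12*y + 28.
  f_y = -x**2 + 4*x*y - 12*x + 10*y - 24.
Scan x_0 ∈ {−4, ..., 4}. For each x_0, f_y(x_0, y) is a polynomial in y; find its integer roots y ∈ {−4, ..., 4}, then test f_x and f at those candidates.
  x = -4: f_y(-4, y) = 8 - 6*y; no integer root y with |y| ≤ 4.
  x = -3: f_y(-3, y) = 3 - 2*y; no integer root y with |y| ≤ 4.
  x = -2: f_y(-2, y) = 2*y - 4; vanishes at y ∈ {2}. (-2, 2): f_x = 0, f = 0 — SINGULAR.
  x = -1: f_y(-1, y) = 6*y - 13; no integer root y with |y| ≤ 4.
  x = 0: f_y(0, y) = 10*y - 24; no integer root y with |y| ≤ 4.
  x = 1: f_y(1, y) = 14*y - 37; no integer root y with |y| ≤ 4.
  x = 2: f_y(2, y) = 18*y - 52; no integer root y with |y| ≤ 4.
  x = 3: f_y(3, y) = 22*y - 69; no integer root y with |y| ≤ 4.
  x = 4: f_y(4, y) = 26*y - 88; no integer root y with |y| ≤ 4.
Only singular point on the grid: (-2, 2).
Classify: substitute x = -2 + u, y = 2 + v and expand: f = u**3 - u**2*v + 2*u*v**2 + v**2.
No constant or linear terms (consistent with a singular point). Quadratic part: v**2. Cubic part: u**3 - u**2*v + 2*u*v**2.
The quadratic part v**2 is a perfect square, so there is a single (double) tangent line v = 0, i.e. y = 2. Restricting the cubic part to that line (v = 0) leaves u**3 ≠ 0, so f is not divisible by v and the branch is v² ≈ -u**3 to lowest order — this is a cusp.
Classification: cusp.


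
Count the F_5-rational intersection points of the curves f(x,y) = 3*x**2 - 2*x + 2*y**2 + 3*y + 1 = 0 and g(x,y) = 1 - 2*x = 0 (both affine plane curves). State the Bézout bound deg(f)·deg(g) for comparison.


Common zeros: ∅; count = 0; Bézout bound = 2.

deg(f) = 2, deg(g) = 1, so Bézout bound = 2.
Scan x ∈ F_5. For each x, list the y ∈ F_5 with f(x, y) ≡ 0 and those with g(x, y) ≡ 0 (mod 5); the common zeros in that column are the intersection.
  x = 0: f ≡ 0 at y ∈ {2, 4}; g ≡ 0 at y ∈ ∅; common: ∅.
  x = 1: f ≡ 0 at y ∈ ∅; g ≡ 0 at y ∈ ∅; common: ∅.
  x = 2: f ≡ 0 at y ∈ ∅; g ≡ 0 at y ∈ ∅; common: ∅.
  x = 3: f ≡ 0 at y ∈ ∅; g ≡ 0 at y ∈ {0, 1, 2, 3, 4}; common: ∅.
  x = 4: f ≡ 0 at y ∈ {2, 4}; g ≡ 0 at y ∈ ∅; common: ∅.
Collecting: common zeros = ∅, so the count is 0.
Comparison with the Bézout bound: 0 ≤ 2 = deg(f)·deg(g), as expected for curves with no common component (the affine F_5-count falls short of the bound because intersections may lie at infinity, over extension fields, or carry multiplicity).


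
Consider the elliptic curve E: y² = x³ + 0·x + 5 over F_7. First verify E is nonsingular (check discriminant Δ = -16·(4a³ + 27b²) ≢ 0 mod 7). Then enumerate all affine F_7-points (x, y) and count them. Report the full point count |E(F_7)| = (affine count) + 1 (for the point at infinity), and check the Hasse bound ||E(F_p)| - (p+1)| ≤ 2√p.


Affine points = {(3, 2), (3, 5), (5, 2), (5, 5), (6, 2), (6, 5)}; affine count = 6; |E(F_7)| = 7.

Discriminant check: Δ ∝ 4a³ + 27b² = 4·0³ + 27·5² = 4·0 + 27·25 ≡ 3 (mod 7). Nonzero ⇒ E is nonsingular.
For each x ∈ F_7, compute rhs = x³ + 0·x + 5 mod 7, then count y ∈ F_7 with y² ≡ rhs.
  x = 0: rhs = 5, matching y values: none (0 points).
  x = 1: rhs = 6, matching y values: none (0 points).
  x = 2: rhs = 6, matching y values: none (0 points).
  x = 3: rhs = 4, matching y values: 2, 5 (2 points).
  x = 4: rhs = 6, matching y values: none (0 points).
  x = 5: rhs = 4, matching y values: 2, 5 (2 points).
  x = 6: rhs = 4, matching y values: 2, 5 (2 points).
Total affine count: 6.
Full point count |E(F_7)| = 6 + 1 = 7.
Hasse bound: |7 − (7+1)| = |-1| = 1 ≤ 2√7 ≈ 5.2915 ✓.


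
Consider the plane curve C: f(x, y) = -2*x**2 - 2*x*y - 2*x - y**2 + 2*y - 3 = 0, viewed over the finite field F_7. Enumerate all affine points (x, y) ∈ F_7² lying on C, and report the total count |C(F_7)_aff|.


Affine F_7-points: {(1, 0), (2, 6), (4, 3), (4, 5), (5, 0), (5, 6), (6, 1), (6, 3)}; count = 8.

For each of the 49 pairs (x, y) ∈ F_7², evaluate f(x, y) mod 7. Record the zeros.
  x = 0: [0↦4, 1↦5, 2↦4, 3↦1, 4↦3, 5↦3, 6↦1]  zeros at y ∈ ∅
  x = 1: [0↦0, 1↦6, 2↦3, 3↦5, 4↦5, 5↦3, 6↦6]  zeros at y ∈ {0}
  x = 2: [0↦6, 1↦3, 2↦5, 3↦5, 4↦3, 5↦6, 6↦0]  zeros at y ∈ {6}
  x = 3: [0↦1, 1↦3, 2↦3, 3↦1, 4↦4, 5↦5, 6↦4]  zeros at y ∈ ∅
  x = 4: [0↦6, 1↦6, 2↦4, 3↦0, 4↦1, 5↦0, 6↦4]  zeros at y ∈ {3, 5}
  x = 5: [0↦0, 1↦5, 2↦1, 3↦2, 4↦1, 5↦5, 6↦0]  zeros at y ∈ {0, 6}
  x = 6: [0↦4, 1↦0, 2↦1, 3↦0, 4↦4, 5↦6, 6↦6]  zeros at y ∈ {1, 3}
Collecting zeros: affine points = {(1, 0), (2, 6), (4, 3), (4, 5), (5, 0), (5, 6), (6, 1), (6, 3)}.
Total count |C(F_7)_aff| = 8.


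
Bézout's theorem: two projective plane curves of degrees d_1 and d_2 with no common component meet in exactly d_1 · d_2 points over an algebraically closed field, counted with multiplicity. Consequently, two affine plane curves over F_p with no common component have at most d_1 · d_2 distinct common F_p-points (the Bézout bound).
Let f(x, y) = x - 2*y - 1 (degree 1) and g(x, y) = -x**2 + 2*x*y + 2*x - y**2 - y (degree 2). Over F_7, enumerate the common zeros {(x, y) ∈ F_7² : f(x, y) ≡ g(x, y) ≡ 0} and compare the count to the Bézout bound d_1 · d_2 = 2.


Common zeros: ∅; count = 0; Bézout bound = 2.

deg(f) = 1, deg(g) = 2, so Bézout bound = 2.
Scan x ∈ F_7. For each x, list the y ∈ F_7 with f(x, y) ≡ 0 and those with g(x, y) ≡ 0 (mod 7); the common zeros in that column are the intersection.
  x = 0: f ≡ 0 at y ∈ {3}; g ≡ 0 at y ∈ {0, 6}; common: ∅.
  x = 1: f ≡ 0 at y ∈ {0}; g ≡ 0 at y ∈ ∅; common: ∅.
  x = 2: f ≡ 0 at y ∈ {4}; g ≡ 0 at y ∈ {0, 3}; common: ∅.
  x = 3: f ≡ 0 at y ∈ {1}; g ≡ 0 at y ∈ ∅; common: ∅.
  x = 4: f ≡ 0 at y ∈ {5}; g ≡ 0 at y ∈ ∅; common: ∅.
  x = 5: f ≡ 0 at y ∈ {2}; g ≡ 0 at y ∈ {1}; common: ∅.
  x = 6: f ≡ 0 at y ∈ {6}; g ≡ 0 at y ∈ {1, 3}; common: ∅.
Collecting: common zeros = ∅, so the count is 0.
Comparison with the Bézout bound: 0 ≤ 2 = deg(f)·deg(g), as expected for curves with no common component (the affine F_7-count falls short of the bound because intersections may lie at infinity, over extension fields, or carry multiplicity).


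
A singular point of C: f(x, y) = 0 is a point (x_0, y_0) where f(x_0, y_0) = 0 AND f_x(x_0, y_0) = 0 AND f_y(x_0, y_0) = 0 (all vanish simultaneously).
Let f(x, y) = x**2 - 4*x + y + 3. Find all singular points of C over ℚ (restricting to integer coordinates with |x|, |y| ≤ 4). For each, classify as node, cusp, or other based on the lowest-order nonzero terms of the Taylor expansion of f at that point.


No singular points in the scanned grid; C is smooth there.

Compute partial derivatives:
  f_x = 2*x - 4.
  f_y = 1.
f_y = 1 is a nonzero constant, so f_y never vanishes: no point (x, y) can satisfy f = f_x = f_y = 0. In particular no (x, y) ∈ {−4, ..., 4}² is singular; the curve is smooth.


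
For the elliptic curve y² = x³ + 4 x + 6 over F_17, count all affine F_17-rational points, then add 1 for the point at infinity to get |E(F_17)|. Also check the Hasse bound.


Affine points = {(4, 1), (4, 16), (5, 7), (5, 10), (6, 5), (6, 12), (10, 3), (10, 14), (11, 2), (11, 15), (14, 1), (14, 16), (16, 1), (16, 16)}; affine count = 14; |E(F_17)| = 15.

Discriminant check: Δ ∝ 4a³ + 27b² = 4·4³ + 27·6² = 4·64 + 27·36 ≡ 4 (mod 17). Nonzero ⇒ E is nonsingular.
For each x ∈ F_17, compute rhs = x³ + 4·x + 6 mod 17, then count y ∈ F_17 with y² ≡ rhs.
  x = 0: rhs = 6, matching y values: none (0 points).
  x = 1: rhs = 11, matching y values: none (0 points).
  x = 2: rhs = 5, matching y values: none (0 points).
  x = 3: rhs = 11, matching y values: none (0 points).
  x = 4: rhs = 1, matching y values: 1, 16 (2 points).
  x = 5: rhs = 15, matching y values: 7, 10 (2 points).
  x = 6: rhs = 8, matching y values: 5, 12 (2 points).
  x = 7: rhs = 3, matching y values: none (0 points).
  x = 8: rhs = 6, matching y values: none (0 points).
  x = 9: rhs = 6, matching y values: none (0 points).
  x = 10: rhs = 9, matching y values: 3, 14 (2 points).
  x = 11: rhs = 4, matching y values: 2, 15 (2 points).
  x = 12: rhs = 14, matching y values: none (0 points).
  x = 13: rhs = 11, matching y values: none (0 points).
  x = 14: rhs = 1, matching y values: 1, 16 (2 points).
  x = 15: rhs = 7, matching y values: none (0 points).
  x = 16: rhs = 1, matching y values: 1, 16 (2 points).
Total affine count: 14.
Full point count |E(F_17)| = 14 + 1 = 15.
Hasse bound: |15 − (17+1)| = |-3| = 3 ≤ 2√17 ≈ 8.2462 ✓.


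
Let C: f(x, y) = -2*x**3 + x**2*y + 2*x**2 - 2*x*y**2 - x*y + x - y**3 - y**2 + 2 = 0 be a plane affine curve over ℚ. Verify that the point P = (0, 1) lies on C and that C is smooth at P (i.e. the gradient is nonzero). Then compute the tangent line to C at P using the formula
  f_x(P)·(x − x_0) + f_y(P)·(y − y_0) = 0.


Tangent line at P: -2*x - 5*y + 5 = 0.

Step 1: f(0, 1) = 0, so P lies on C.
Step 2: partial derivatives
  f_x(x, y) = -6*x**2 + 2*x*y + 4*x - 2*y**2 - y + 1, f_y(x, y) = x**2 - 4*x*y - x - 3*y**2 - 2*y.
  f_x(P) = -2, f_y(P) = -5 (gradient nonzero, so P is smooth).
Step 3: tangent line at P: -2·(x − 0) + -5·(y − 1) = 0.
Expanding: -2*x - 5*y + 5 = 0.


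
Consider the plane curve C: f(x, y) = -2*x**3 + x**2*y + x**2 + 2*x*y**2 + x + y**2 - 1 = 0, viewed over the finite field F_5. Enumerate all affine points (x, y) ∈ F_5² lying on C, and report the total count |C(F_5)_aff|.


Affine F_5-points: {(0, 1), (0, 4), (2, 4), (3, 4), (4, 3)}; count = 5.

For each of the 25 pairs (x, y) ∈ F_5², evaluate f(x, y) mod 5. Record the zeros.
  x = 0: [0↦4, 1↦0, 2↦3, 3↦3, 4↦0]  zeros at y ∈ {1, 4}
  x = 1: [0↦4, 1↦3, 2↦3, 3↦4, 4↦1]  zeros at y ∈ ∅
  x = 2: [0↦4, 1↦3, 2↦2, 3↦1, 4↦0]  zeros at y ∈ {4}
  x = 3: [0↦2, 1↦3, 2↦3, 3↦2, 4↦0]  zeros at y ∈ {4}
  x = 4: [0↦1, 1↦1, 2↦4, 3↦0, 4↦4]  zeros at y ∈ {3}
Collecting zeros: affine points = {(0, 1), (0, 4), (2, 4), (3, 4), (4, 3)}.
Total count |C(F_5)_aff| = 5.


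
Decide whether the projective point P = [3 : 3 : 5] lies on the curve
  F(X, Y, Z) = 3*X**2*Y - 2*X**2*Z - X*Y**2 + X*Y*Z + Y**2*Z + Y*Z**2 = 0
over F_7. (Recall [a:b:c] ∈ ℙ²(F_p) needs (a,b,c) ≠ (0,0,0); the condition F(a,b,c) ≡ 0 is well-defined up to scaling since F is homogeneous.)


F(3,3,5) ≡ 3 (mod 7); P is NOT on the curve.

Evaluate F(3, 3, 5) term-by-term (mod 7).
  3*X**2*Y ↦ 3·9·3·1 = 81
  -2*X**2*Z ↦ -2·9·1·5 = -90
  -X*Y**2 ↦ -1·3·9·1 = -27
  X*Y*Z ↦ 1·3·3·5 = 45
  Y**2*Z ↦ 1·1·9·5 = 45
  Y*Z**2 ↦ 1·1·3·25 = 75
Sum: F(3, 3, 5) = (81) + (-90) + (-27) + (45) + (45) + (75) = 129.
Reducing mod 7: 129 ≡ 3 (mod 7).
Since F(a, b, c) ≡ 3 ≠ 0 (mod 7), P does NOT lie on the curve.


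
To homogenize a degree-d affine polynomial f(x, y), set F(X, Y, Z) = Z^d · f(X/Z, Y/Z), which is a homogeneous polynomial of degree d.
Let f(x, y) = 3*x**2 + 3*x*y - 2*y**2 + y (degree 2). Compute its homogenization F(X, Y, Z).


F(X, Y, Z) = 3*X**2 + 3*X*Y - 2*Y**2 + Y*Z

deg(f) = 2.
Substitute x = X/Z, y = Y/Z into f, then multiply by Z^2.
  monomial 3·x^2·y^0 ↦ 3·X^2·Y^0·Z^0.
  monomial 3·x^1·y^1 ↦ 3·X^1·Y^1·Z^0.
  monomial -2·x^0·y^2 ↦ -2·X^0·Y^2·Z^0.
  monomial 1·x^0·y^1 ↦ 1·X^0·Y^1·Z^1.
Collecting: F(X, Y, Z) = 3*X**2 + 3*X*Y - 2*Y**2 + Y*Z.


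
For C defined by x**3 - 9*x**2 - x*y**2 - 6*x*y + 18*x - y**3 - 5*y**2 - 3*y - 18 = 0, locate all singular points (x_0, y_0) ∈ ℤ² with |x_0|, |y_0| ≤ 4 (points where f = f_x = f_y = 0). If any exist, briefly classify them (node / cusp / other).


Singular points: {(3, -3)}; classification: cusp.

Compute partial derivatives:
  f_x = 3*x**2 - 18*x - y**2 - 6*y + 18.
  f_y = -2*x*y - 6*x - 3*y**2 - 10*y - 3.
Scan x_0 ∈ {−4, ..., 4}. For each x_0, f_y(x_0, y) is a polynomial in y; find its integer roots y ∈ {−4, ..., 4}, then test f_x and f at those candidates.
  x = -4: f_y(-4, y) = -3*y**2 - 2*y + 21; vanishes at y ∈ {-3}. (-4, -3): f_x = 147 ≠ 0.
  x = -3: f_y(-3, y) = -3*y**2 - 4*y + 15; vanishes at y ∈ {-3}. (-3, -3): f_x = 108 ≠ 0.
  x = -2: f_y(-2, y) = -3*y**2 - 6*y + 9; vanishes at y ∈ {-3, 1}. (-2, -3): f_x = 75 ≠ 0; (-2, 1): f_x = 59 ≠ 0.
  x = -1: f_y(-1, y) = -3*y**2 - 8*y + 3; vanishes at y ∈ {-3}. (-1, -3): f_x = 48 ≠ 0.
  x = 0: f_y(0, y) = -3*y**2 - 10*y - 3; vanishes at y ∈ {-3}. (0, -3): f_x = 27 ≠ 0.
  x = 1: f_y(1, y) = -3*y**2 - 12*y - 9; vanishes at y ∈ {-3, -1}. (1, -3): f_x = 12 ≠ 0; (1, -1): f_x = 8 ≠ 0.
  x = 2: f_y(2, y) = -3*y**2 - 14*y - 15; vanishes at y ∈ {-3}. (2, -3): f_x = 3 ≠ 0.
  x = 3: f_y(3, y) = -3*y**2 - 16*y - 21; vanishes at y ∈ {-3}. (3, -3): f_x = 0, f = 0 — SINGULAR.
  x = 4: f_y(4, y) = -3*y**2 - 18*y - 27; vanishes at y ∈ {-3}. (4, -3): f_x = 3 ≠ 0.
Only singular point on the grid: (3, -3).
Classify: substitute x = 3 + u, y = -3 + v and expand: f = u**3 - u*v**2 - v**3 + v**2.
No constant or linear terms (consistent with a singular point). Quadratic part: v**2. Cubic part: u**3 - u*v**2 - v**3.
The quadratic part v**2 is a perfect square, so there is a single (double) tangent line v = 0, i.e. y = -3. Restricting the cubic part to that line (v = 0) leaves u**3 ≠ 0, so f is not divisible by v and the branch is v² ≈ -u**3 to lowest order — this is a cusp.
Classification: cusp.


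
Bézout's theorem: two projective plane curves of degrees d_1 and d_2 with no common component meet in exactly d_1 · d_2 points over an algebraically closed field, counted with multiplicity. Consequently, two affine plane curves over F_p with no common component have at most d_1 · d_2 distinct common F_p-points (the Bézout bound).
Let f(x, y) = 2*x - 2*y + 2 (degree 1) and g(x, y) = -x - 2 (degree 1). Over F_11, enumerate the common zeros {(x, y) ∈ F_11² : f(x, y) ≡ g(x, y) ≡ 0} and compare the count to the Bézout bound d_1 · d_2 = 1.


Common zeros: {(9, 10)}; count = 1; Bézout bound = 1.

deg(f) = 1, deg(g) = 1, so Bézout bound = 1.
Scan x ∈ F_11. For each x, list the y ∈ F_11 with f(x, y) ≡ 0 and those with g(x, y) ≡ 0 (mod 11); the common zeros in that column are the intersection.
  x = 0: f ≡ 0 at y ∈ {1}; g ≡ 0 at y ∈ ∅; common: ∅.
  x = 1: f ≡ 0 at y ∈ {2}; g ≡ 0 at y ∈ ∅; common: ∅.
  x = 2: f ≡ 0 at y ∈ {3}; g ≡ 0 at y ∈ ∅; common: ∅.
  x = 3: f ≡ 0 at y ∈ {4}; g ≡ 0 at y ∈ ∅; common: ∅.
  x = 4: f ≡ 0 at y ∈ {5}; g ≡ 0 at y ∈ ∅; common: ∅.
  x = 5: f ≡ 0 at y ∈ {6}; g ≡ 0 at y ∈ ∅; common: ∅.
  x = 6: f ≡ 0 at y ∈ {7}; g ≡ 0 at y ∈ ∅; common: ∅.
  x = 7: f ≡ 0 at y ∈ {8}; g ≡ 0 at y ∈ ∅; common: ∅.
  x = 8: f ≡ 0 at y ∈ {9}; g ≡ 0 at y ∈ ∅; common: ∅.
  x = 9: f ≡ 0 at y ∈ {10}; g ≡ 0 at y ∈ {0, 1, 2, 3, 4, 5, 6, 7, 8, 9, 10}; common: {10}.
  x = 10: f ≡ 0 at y ∈ {0}; g ≡ 0 at y ∈ ∅; common: ∅.
Collecting: common zeros = {(9, 10)}, so the count is 1.
Comparison with the Bézout bound: 1 ≤ 1 = deg(f)·deg(g), as expected for curves with no common component (the bound is attained).


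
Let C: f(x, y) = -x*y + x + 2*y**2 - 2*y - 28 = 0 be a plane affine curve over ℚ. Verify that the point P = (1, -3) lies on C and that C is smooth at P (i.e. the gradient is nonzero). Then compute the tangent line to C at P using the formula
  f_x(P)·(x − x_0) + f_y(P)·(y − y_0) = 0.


Tangent line at P: 4*x - 15*y - 49 = 0.

Step 1: f(1, -3) = 0, so P lies on C.
Step 2: partial derivatives
  f_x(x, y) = 1 - y, f_y(x, y) = -x + 4*y - 2.
  f_x(P) = 4, f_y(P) = -15 (gradient nonzero, so P is smooth).
Step 3: tangent line at P: 4·(x − 1) + -15·(y − -3) = 0.
Expanding: 4*x - 15*y - 49 = 0.


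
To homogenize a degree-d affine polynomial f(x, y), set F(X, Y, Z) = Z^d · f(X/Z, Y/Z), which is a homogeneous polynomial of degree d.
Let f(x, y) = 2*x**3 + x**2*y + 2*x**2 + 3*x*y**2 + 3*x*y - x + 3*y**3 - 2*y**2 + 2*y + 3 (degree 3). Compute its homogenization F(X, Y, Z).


F(X, Y, Z) = 2*X**3 + X**2*Y + 2*X**2*Z + 3*X*Y**2 + 3*X*Y*Z - X*Z**2 + 3*Y**3 - 2*Y**2*Z + 2*Y*Z**2 + 3*Z**3

deg(f) = 3.
Substitute x = X/Z, y = Y/Z into f, then multiply by Z^3.
  monomial 2·x^3·y^0 ↦ 2·X^3·Y^0·Z^0.
  monomial 1·x^2·y^1 ↦ 1·X^2·Y^1·Z^0.
  monomial 2·x^2·y^0 ↦ 2·X^2·Y^0·Z^1.
  monomial 3·x^1·y^2 ↦ 3·X^1·Y^2·Z^0.
  monomial 3·x^1·y^1 ↦ 3·X^1·Y^1·Z^1.
  monomial -1·x^1·y^0 ↦ -1·X^1·Y^0·Z^2.
  monomial 3·x^0·y^3 ↦ 3·X^0·Y^3·Z^0.
  monomial -2·x^0·y^2 ↦ -2·X^0·Y^2·Z^1.
  monomial 2·x^0·y^1 ↦ 2·X^0·Y^1·Z^2.
  monomial 3·x^0·y^0 ↦ 3·X^0·Y^0·Z^3.
Collecting: F(X, Y, Z) = 2*X**3 + X**2*Y + 2*X**2*Z + 3*X*Y**2 + 3*X*Y*Z - X*Z**2 + 3*Y**3 - 2*Y**2*Z + 2*Y*Z**2 + 3*Z**3.


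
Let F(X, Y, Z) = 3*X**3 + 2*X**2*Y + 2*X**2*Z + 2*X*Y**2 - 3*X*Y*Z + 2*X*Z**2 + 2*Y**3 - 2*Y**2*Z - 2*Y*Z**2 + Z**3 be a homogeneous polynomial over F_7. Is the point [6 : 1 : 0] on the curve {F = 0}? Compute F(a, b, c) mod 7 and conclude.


F(6,1,0) ≡ 6 (mod 7); P is NOT on the curve.

Evaluate F(6, 1, 0) term-by-term (mod 7).
  3*X**3 ↦ 3·216·1·1 = 648
  2*X**2*Y ↦ 2·36·1·1 = 72
  2*X**2*Z ↦ 2·36·1·0 = 0
  2*X*Y**2 ↦ 2·6·1·1 = 12
  -3*X*Y*Z ↦ -3·6·1·0 = 0
  2*X*Z**2 ↦ 2·6·1·0 = 0
  2*Y**3 ↦ 2·1·1·1 = 2
  -2*Y**2*Z ↦ -2·1·1·0 = 0
  -2*Y*Z**2 ↦ -2·1·1·0 = 0
  Z**3 ↦ 1·1·1·0 = 0
Sum: F(6, 1, 0) = (648) + (72) + (0) + (12) + (0) + (0) + (2) + (0) + (0) + (0) = 734.
Reducing mod 7: 734 ≡ 6 (mod 7).
Since F(a, b, c) ≡ 6 ≠ 0 (mod 7), P does NOT lie on the curve.


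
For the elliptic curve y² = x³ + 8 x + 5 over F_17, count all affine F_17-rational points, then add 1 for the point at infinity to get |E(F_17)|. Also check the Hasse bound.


Affine points = {(4, 4), (4, 13), (5, 0), (7, 8), (7, 9), (11, 8), (11, 9), (15, 7), (15, 10), (16, 8), (16, 9)}; affine count = 11; |E(F_17)| = 12.

Discriminant check: Δ ∝ 4a³ + 27b² = 4·8³ + 27·5² = 4·512 + 27·25 ≡ 3 (mod 17). Nonzero ⇒ E is nonsingular.
For each x ∈ F_17, compute rhs = x³ + 8·x + 5 mod 17, then count y ∈ F_17 with y² ≡ rhs.
  x = 0: rhs = 5, matching y values: none (0 points).
  x = 1: rhs = 14, matching y values: none (0 points).
  x = 2: rhs = 12, matching y values: none (0 points).
  x = 3: rhs = 5, matching y values: none (0 points).
  x = 4: rhs = 16, matching y values: 4, 13 (2 points).
  x = 5: rhs = 0, matching y values: 0 (1 points).
  x = 6: rhs = 14, matching y values: none (0 points).
  x = 7: rhs = 13, matching y values: 8, 9 (2 points).
  x = 8: rhs = 3, matching y values: none (0 points).
  x = 9: rhs = 7, matching y values: none (0 points).
  x = 10: rhs = 14, matching y values: none (0 points).
  x = 11: rhs = 13, matching y values: 8, 9 (2 points).
  x = 12: rhs = 10, matching y values: none (0 points).
  x = 13: rhs = 11, matching y values: none (0 points).
  x = 14: rhs = 5, matching y values: none (0 points).
  x = 15: rhs = 15, matching y values: 7, 10 (2 points).
  x = 16: rhs = 13, matching y values: 8, 9 (2 points).
Total affine count: 11.
Full point count |E(F_17)| = 11 + 1 = 12.
Hasse bound: |12 − (17+1)| = |-6| = 6 ≤ 2√17 ≈ 8.2462 ✓.


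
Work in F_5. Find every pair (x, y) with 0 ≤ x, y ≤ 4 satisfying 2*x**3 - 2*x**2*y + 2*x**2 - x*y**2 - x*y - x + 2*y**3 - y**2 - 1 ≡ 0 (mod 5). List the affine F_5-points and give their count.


Affine F_5-points: {(0, 1), (2, 1), (2, 2), (3, 1), (4, 0)}; count = 5.

For each of the 25 pairs (x, y) ∈ F_5², evaluate f(x, y) mod 5. Record the zeros.
  x = 0: [0↦4, 1↦0, 2↦1, 3↦4, 4↦1]  zeros at y ∈ {1}
  x = 1: [0↦2, 1↦4, 2↦4, 3↦4, 4↦1]  zeros at y ∈ ∅
  x = 2: [0↦1, 1↦0, 2↦0, 3↦3, 4↦1]  zeros at y ∈ {1, 2}
  x = 3: [0↦3, 1↦0, 2↦1, 3↦3, 4↦3]  zeros at y ∈ {1}
  x = 4: [0↦0, 1↦1, 2↦4, 3↦1, 4↦4]  zeros at y ∈ {0}
Collecting zeros: affine points = {(0, 1), (2, 1), (2, 2), (3, 1), (4, 0)}.
Total count |C(F_5)_aff| = 5.


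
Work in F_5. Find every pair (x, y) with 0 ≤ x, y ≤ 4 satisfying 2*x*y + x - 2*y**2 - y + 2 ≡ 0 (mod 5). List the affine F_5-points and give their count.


Affine F_5-points: {(1, 4), (2, 1), (2, 3), (3, 0)}; count = 4.

For each of the 25 pairs (x, y) ∈ F_5², evaluate f(x, y) mod 5. Record the zeros.
  x = 0: [0↦2, 1↦4, 2↦2, 3↦1, 4↦1]  zeros at y ∈ ∅
  x = 1: [0↦3, 1↦2, 2↦2, 3↦3, 4↦0]  zeros at y ∈ {4}
  x = 2: [0↦4, 1↦0, 2↦2, 3↦0, 4↦4]  zeros at y ∈ {1, 3}
  x = 3: [0↦0, 1↦3, 2↦2, 3↦2, 4↦3]  zeros at y ∈ {0}
  x = 4: [0↦1, 1↦1, 2↦2, 3↦4, 4↦2]  zeros at y ∈ ∅
Collecting zeros: affine points = {(1, 4), (2, 1), (2, 3), (3, 0)}.
Total count |C(F_5)_aff| = 4.


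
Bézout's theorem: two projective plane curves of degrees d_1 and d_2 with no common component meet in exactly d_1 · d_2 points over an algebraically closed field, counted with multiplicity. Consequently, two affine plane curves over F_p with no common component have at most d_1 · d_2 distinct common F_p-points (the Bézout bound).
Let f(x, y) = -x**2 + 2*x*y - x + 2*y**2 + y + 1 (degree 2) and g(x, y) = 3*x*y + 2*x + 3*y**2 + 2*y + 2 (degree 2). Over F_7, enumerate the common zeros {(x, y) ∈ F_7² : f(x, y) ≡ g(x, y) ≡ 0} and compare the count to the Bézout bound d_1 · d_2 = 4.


Common zeros: ∅; count = 0; Bézout bound = 4.

deg(f) = 2, deg(g) = 2, so Bézout bound = 4.
Scan x ∈ F_7. For each x, list the y ∈ F_7 with f(x, y) ≡ 0 and those with g(x, y) ≡ 0 (mod 7); the common zeros in that column are the intersection.
  x = 0: f ≡ 0 at y ∈ {5}; g ≡ 0 at y ∈ {1, 3}; common: ∅.
  x = 1: f ≡ 0 at y ∈ ∅; g ≡ 0 at y ∈ ∅; common: ∅.
  x = 2: f ≡ 0 at y ∈ {3, 5}; g ≡ 0 at y ∈ ∅; common: ∅.
  x = 3: f ≡ 0 at y ∈ {3, 4}; g ≡ 0 at y ∈ {2, 6}; common: ∅.
  x = 4: f ≡ 0 at y ∈ {2, 4}; g ≡ 0 at y ∈ ∅; common: ∅.
  x = 5: f ≡ 0 at y ∈ ∅; g ≡ 0 at y ∈ ∅; common: ∅.
  x = 6: f ≡ 0 at y ∈ {2}; g ≡ 0 at y ∈ {0, 5}; common: ∅.
Collecting: common zeros = ∅, so the count is 0.
Comparison with the Bézout bound: 0 ≤ 4 = deg(f)·deg(g), as expected for curves with no common component (the affine F_7-count falls short of the bound because intersections may lie at infinity, over extension fields, or carry multiplicity).


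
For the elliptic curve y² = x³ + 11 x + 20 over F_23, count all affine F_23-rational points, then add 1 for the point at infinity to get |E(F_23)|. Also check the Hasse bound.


Affine points = {(1, 3), (1, 20), (2, 2), (2, 21), (4, 6), (4, 17), (5, 4), (5, 19), (6, 7), (6, 16), (7, 7), (7, 16), (10, 7), (10, 16), (11, 0), (15, 8), (15, 15), (18, 1), (18, 22), (19, 2), (19, 21), (20, 11), (20, 12), (21, 6), (21, 17), (22, 10), (22, 13)}; affine count = 27; |E(F_23)| = 28.

Discriminant check: Δ ∝ 4a³ + 27b² = 4·11³ + 27·20² = 4·1331 + 27·400 ≡ 1 (mod 23). Nonzero ⇒ E is nonsingular.
For each x ∈ F_23, compute rhs = x³ + 11·x + 20 mod 23, then count y ∈ F_23 with y² ≡ rhs.
  x = 0: rhs = 20, matching y values: none (0 points).
  x = 1: rhs = 9, matching y values: 3, 20 (2 points).
  x = 2: rhs = 4, matching y values: 2, 21 (2 points).
  x = 3: rhs = 11, matching y values: none (0 points).
  x = 4: rhs = 13, matching y values: 6, 17 (2 points).
  x = 5: rhs = 16, matching y values: 4, 19 (2 points).
  x = 6: rhs = 3, matching y values: 7, 16 (2 points).
  x = 7: rhs = 3, matching y values: 7, 16 (2 points).
  x = 8: rhs = 22, matching y values: none (0 points).
  x = 9: rhs = 20, matching y values: none (0 points).
  x = 10: rhs = 3, matching y values: 7, 16 (2 points).
  x = 11: rhs = 0, matching y values: 0 (1 points).
  x = 12: rhs = 17, matching y values: none (0 points).
  x = 13: rhs = 14, matching y values: none (0 points).
  x = 14: rhs = 20, matching y values: none (0 points).
  x = 15: rhs = 18, matching y values: 8, 15 (2 points).
  x = 16: rhs = 14, matching y values: none (0 points).
  x = 17: rhs = 14, matching y values: none (0 points).
  x = 18: rhs = 1, matching y values: 1, 22 (2 points).
  x = 19: rhs = 4, matching y values: 2, 21 (2 points).
  x = 20: rhs = 6, matching y values: 11, 12 (2 points).
  x = 21: rhs = 13, matching y values: 6, 17 (2 points).
  x = 22: rhs = 8, matching y values: 10, 13 (2 points).
Total affine count: 27.
Full point count |E(F_23)| = 27 + 1 = 28.
Hasse bound: |28 − (23+1)| = |4| = 4 ≤ 2√23 ≈ 9.5917 ✓.


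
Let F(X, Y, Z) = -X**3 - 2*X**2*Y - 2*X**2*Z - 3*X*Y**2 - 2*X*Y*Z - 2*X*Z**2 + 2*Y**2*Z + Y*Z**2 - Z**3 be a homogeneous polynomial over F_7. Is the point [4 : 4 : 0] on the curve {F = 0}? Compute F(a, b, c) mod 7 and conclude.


F(4,4,0) ≡ 1 (mod 7); P is NOT on the curve.

Evaluate F(4, 4, 0) term-by-term (mod 7).
  -X**3 ↦ -1·64·1·1 = -64
  -2*X**2*Y ↦ -2·16·4·1 = -128
  -2*X**2*Z ↦ -2·16·1·0 = 0
  -3*X*Y**2 ↦ -3·4·16·1 = -192
  -2*X*Y*Z ↦ -2·4·4·0 = 0
  -2*X*Z**2 ↦ -2·4·1·0 = 0
  2*Y**2*Z ↦ 2·1·16·0 = 0
  Y*Z**2 ↦ 1·1·4·0 = 0
  -Z**3 ↦ -1·1·1·0 = 0
Sum: F(4, 4, 0) = (-64) + (-128) + (0) + (-192) + (0) + (0) + (0) + (0) + (0) = -384.
Reducing mod 7: -384 ≡ 1 (mod 7).
Since F(a, b, c) ≡ 1 ≠ 0 (mod 7), P does NOT lie on the curve.


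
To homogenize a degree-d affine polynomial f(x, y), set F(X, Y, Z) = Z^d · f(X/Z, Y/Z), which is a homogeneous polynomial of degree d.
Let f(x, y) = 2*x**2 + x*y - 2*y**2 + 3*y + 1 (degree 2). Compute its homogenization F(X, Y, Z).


F(X, Y, Z) = 2*X**2 + X*Y - 2*Y**2 + 3*Y*Z + Z**2

deg(f) = 2.
Substitute x = X/Z, y = Y/Z into f, then multiply by Z^2.
  monomial 2·x^2·y^0 ↦ 2·X^2·Y^0·Z^0.
  monomial 1·x^1·y^1 ↦ 1·X^1·Y^1·Z^0.
  monomial -2·x^0·y^2 ↦ -2·X^0·Y^2·Z^0.
  monomial 3·x^0·y^1 ↦ 3·X^0·Y^1·Z^1.
  monomial 1·x^0·y^0 ↦ 1·X^0·Y^0·Z^2.
Collecting: F(X, Y, Z) = 2*X**2 + X*Y - 2*Y**2 + 3*Y*Z + Z**2.


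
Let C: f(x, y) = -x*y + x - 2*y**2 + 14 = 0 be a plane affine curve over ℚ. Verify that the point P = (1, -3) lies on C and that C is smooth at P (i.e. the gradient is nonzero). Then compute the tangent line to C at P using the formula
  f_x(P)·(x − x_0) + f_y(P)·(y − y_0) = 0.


Tangent line at P: 4*x + 11*y + 29 = 0.

Step 1: f(1, -3) = 0, so P lies on C.
Step 2: partial derivatives
  f_x(x, y) = 1 - y, f_y(x, y) = -x - 4*y.
  f_x(P) = 4, f_y(P) = 11 (gradient nonzero, so P is smooth).
Step 3: tangent line at P: 4·(x − 1) + 11·(y − -3) = 0.
Expanding: 4*x + 11*y + 29 = 0.


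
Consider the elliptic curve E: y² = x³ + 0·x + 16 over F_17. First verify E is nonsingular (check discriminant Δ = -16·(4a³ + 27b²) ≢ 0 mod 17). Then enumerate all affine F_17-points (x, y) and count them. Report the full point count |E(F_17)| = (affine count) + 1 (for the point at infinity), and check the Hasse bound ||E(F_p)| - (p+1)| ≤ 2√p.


Affine points = {(0, 4), (0, 13), (1, 0), (3, 3), (3, 14), (7, 6), (7, 11), (8, 1), (8, 16), (10, 8), (10, 9), (11, 2), (11, 15), (15, 5), (15, 12), (16, 7), (16, 10)}; affine count = 17; |E(F_17)| = 18.

Discriminant check: Δ ∝ 4a³ + 27b² = 4·0³ + 27·16² = 4·0 + 27·256 ≡ 10 (mod 17). Nonzero ⇒ E is nonsingular.
For each x ∈ F_17, compute rhs = x³ + 0·x + 16 mod 17, then count y ∈ F_17 with y² ≡ rhs.
  x = 0: rhs = 16, matching y values: 4, 13 (2 points).
  x = 1: rhs = 0, matching y values: 0 (1 points).
  x = 2: rhs = 7, matching y values: none (0 points).
  x = 3: rhs = 9, matching y values: 3, 14 (2 points).
  x = 4: rhs = 12, matching y values: none (0 points).
  x = 5: rhs = 5, matching y values: none (0 points).
  x = 6: rhs = 11, matching y values: none (0 points).
  x = 7: rhs = 2, matching y values: 6, 11 (2 points).
  x = 8: rhs = 1, matching y values: 1, 16 (2 points).
  x = 9: rhs = 14, matching y values: none (0 points).
  x = 10: rhs = 13, matching y values: 8, 9 (2 points).
  x = 11: rhs = 4, matching y values: 2, 15 (2 points).
  x = 12: rhs = 10, matching y values: none (0 points).
  x = 13: rhs = 3, matching y values: none (0 points).
  x = 14: rhs = 6, matching y values: none (0 points).
  x = 15: rhs = 8, matching y values: 5, 12 (2 points).
  x = 16: rhs = 15, matching y values: 7, 10 (2 points).
Total affine count: 17.
Full point count |E(F_17)| = 17 + 1 = 18.
Hasse bound: |18 − (17+1)| = |0| = 0 ≤ 2√17 ≈ 8.2462 ✓.


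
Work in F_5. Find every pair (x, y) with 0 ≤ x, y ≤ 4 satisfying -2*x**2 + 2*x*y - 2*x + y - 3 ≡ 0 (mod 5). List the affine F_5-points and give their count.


Affine F_5-points: {(0, 3), (1, 4), (2, 0), (2, 1), (2, 2), (2, 3), (2, 4), (3, 1), (4, 2)}; count = 9.

For each of the 25 pairs (x, y) ∈ F_5², evaluate f(x, y) mod 5. Record the zeros.
  x = 0: [0↦2, 1↦3, 2↦4, 3↦0, 4↦1]  zeros at y ∈ {3}
  x = 1: [0↦3, 1↦1, 2↦4, 3↦2, 4↦0]  zeros at y ∈ {4}
  x = 2: [0↦0, 1↦0, 2↦0, 3↦0, 4↦0]  zeros at y ∈ {0, 1, 2, 3, 4}
  x = 3: [0↦3, 1↦0, 2↦2, 3↦4, 4↦1]  zeros at y ∈ {1}
  x = 4: [0↦2, 1↦1, 2↦0, 3↦4, 4↦3]  zeros at y ∈ {2}
Collecting zeros: affine points = {(0, 3), (1, 4), (2, 0), (2, 1), (2, 2), (2, 3), (2, 4), (3, 1), (4, 2)}.
Total count |C(F_5)_aff| = 9.
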